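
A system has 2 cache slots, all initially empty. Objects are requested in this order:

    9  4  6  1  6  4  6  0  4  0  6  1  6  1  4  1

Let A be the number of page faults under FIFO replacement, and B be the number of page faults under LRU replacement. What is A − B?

Under FIFO: F F F F . F F F F . F F . . F . → 11 faults.
Under LRU: F F F F . F . F F . F F . . F . → 10 faults.
A − B = 11 − 10 = 1.

1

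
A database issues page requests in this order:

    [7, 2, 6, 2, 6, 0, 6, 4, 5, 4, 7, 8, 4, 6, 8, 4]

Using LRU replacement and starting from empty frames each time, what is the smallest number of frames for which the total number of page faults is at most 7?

f=1: 16 faults
f=2: 12 faults
f=3: 9 faults
f=4: 9 faults
f=5: 8 faults
f=6: 7 faults
f=7: 7 faults
Smallest f with faults ≤ 7 is 6.

6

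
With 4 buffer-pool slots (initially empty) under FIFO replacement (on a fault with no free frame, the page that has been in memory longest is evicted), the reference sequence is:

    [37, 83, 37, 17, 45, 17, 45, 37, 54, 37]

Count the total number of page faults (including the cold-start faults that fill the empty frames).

37 → fault, frames {37}
83 → fault, frames {37,83}
37 → hit
17 → fault, frames {37,83,17}
45 → fault, frames {37,83,17,45}
17 → hit
45 → hit
37 → hit
54 → fault, evict 37, frames {83,17,45,54}
37 → fault, evict 83, frames {17,45,54,37}
Page faults: 6.

6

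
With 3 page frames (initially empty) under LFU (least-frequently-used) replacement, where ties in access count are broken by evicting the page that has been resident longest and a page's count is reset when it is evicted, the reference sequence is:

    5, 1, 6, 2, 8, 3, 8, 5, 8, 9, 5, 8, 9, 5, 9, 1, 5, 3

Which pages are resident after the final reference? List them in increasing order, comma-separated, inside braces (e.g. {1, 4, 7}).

{3, 8, 9}

5 -> fault, frames [5]
1 -> fault, frames [5, 1]
6 -> fault, frames [5, 1, 6]
2 -> fault, evict 5, frames [1, 6, 2]
8 -> fault, evict 1, frames [6, 2, 8]
3 -> fault, evict 6, frames [2, 8, 3]
8 -> hit
5 -> fault, evict 2, frames [8, 3, 5]
8 -> hit
9 -> fault, evict 3, frames [8, 5, 9]
5 -> hit
8 -> hit
9 -> hit
5 -> hit
9 -> hit
1 -> fault, evict 5, frames [8, 9, 1]
5 -> fault, evict 1, frames [8, 9, 5]
3 -> fault, evict 5, frames [8, 9, 3]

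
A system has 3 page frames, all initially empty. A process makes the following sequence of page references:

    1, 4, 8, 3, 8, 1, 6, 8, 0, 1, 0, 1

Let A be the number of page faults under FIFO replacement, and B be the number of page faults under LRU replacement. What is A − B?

Under FIFO: F F F F . F F F F F . . → 9 faults.
Under LRU: F F F F . F F . F F . . → 8 faults.
A − B = 9 − 8 = 1.

1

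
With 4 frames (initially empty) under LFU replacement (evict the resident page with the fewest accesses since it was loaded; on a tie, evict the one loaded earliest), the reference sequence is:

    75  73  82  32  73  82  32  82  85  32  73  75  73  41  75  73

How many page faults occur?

8

75: miss, frames {75}
73: miss, frames {75,73}
82: miss, frames {75,73,82}
32: miss, frames {75,73,82,32}
73: hit
82: hit
32: hit
82: hit
85: miss, evict 75, frames {73,82,32,85}
32: hit
73: hit
75: miss, evict 85, frames {73,82,32,75}
73: hit
41: miss, evict 75, frames {73,82,32,41}
75: miss, evict 41, frames {73,82,32,75}
73: hit
Page faults: 8.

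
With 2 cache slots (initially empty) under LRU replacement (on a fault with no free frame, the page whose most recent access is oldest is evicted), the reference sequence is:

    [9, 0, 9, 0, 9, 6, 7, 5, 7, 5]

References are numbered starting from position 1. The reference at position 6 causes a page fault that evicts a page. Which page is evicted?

pos 1: 9 → miss, frames [9]
pos 2: 0 → miss, frames [9, 0]
pos 3: 9 → hit
pos 4: 0 → hit
pos 5: 9 → hit
pos 6: 6 → miss, evict 0, frames [9, 6]
At position 6, page 0 is evicted.

0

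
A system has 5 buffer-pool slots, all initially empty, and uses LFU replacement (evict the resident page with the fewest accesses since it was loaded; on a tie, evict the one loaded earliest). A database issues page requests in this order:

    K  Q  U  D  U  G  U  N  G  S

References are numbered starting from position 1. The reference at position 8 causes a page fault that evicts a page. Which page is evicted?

pos 1: K -> fault, frames {K}
pos 2: Q -> fault, frames {K,Q}
pos 3: U -> fault, frames {K,Q,U}
pos 4: D -> fault, frames {K,Q,U,D}
pos 5: U -> hit
pos 6: G -> fault, frames {K,Q,U,D,G}
pos 7: U -> hit
pos 8: N -> fault, evict K, frames {Q,U,D,G,N}
At position 8, page K is evicted.

K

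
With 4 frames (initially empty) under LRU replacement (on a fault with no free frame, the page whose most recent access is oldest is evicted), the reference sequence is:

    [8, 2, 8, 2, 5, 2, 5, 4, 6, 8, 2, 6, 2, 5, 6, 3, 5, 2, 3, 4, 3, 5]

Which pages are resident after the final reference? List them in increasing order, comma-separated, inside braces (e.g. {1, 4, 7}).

8: miss, frames (8)
2: miss, frames (8 2)
8: hit
2: hit
5: miss, frames (8 2 5)
2: hit
5: hit
4: miss, frames (8 2 5 4)
6: miss, evict 8, frames (2 5 4 6)
8: miss, evict 2, frames (5 4 6 8)
2: miss, evict 5, frames (4 6 8 2)
6: hit
2: hit
5: miss, evict 4, frames (8 6 2 5)
6: hit
3: miss, evict 8, frames (2 5 6 3)
5: hit
2: hit
3: hit
4: miss, evict 6, frames (5 2 3 4)
3: hit
5: hit

{2, 3, 4, 5}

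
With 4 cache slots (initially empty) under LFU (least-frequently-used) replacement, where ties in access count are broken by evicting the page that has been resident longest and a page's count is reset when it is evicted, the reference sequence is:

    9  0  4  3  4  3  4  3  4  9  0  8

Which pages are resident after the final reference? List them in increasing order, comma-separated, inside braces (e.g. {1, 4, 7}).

9 -> miss, frames {9}
0 -> miss, frames {9,0}
4 -> miss, frames {9,0,4}
3 -> miss, frames {9,0,4,3}
4 -> hit
3 -> hit
4 -> hit
3 -> hit
4 -> hit
9 -> hit
0 -> hit
8 -> miss, evict 9, frames {0,4,3,8}

{0, 3, 4, 8}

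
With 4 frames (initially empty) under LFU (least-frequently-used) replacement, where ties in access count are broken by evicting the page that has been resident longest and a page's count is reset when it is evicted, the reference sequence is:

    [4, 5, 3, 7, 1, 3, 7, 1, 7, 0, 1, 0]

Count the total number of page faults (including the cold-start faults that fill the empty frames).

4: miss, frames [4]
5: miss, frames [4, 5]
3: miss, frames [4, 5, 3]
7: miss, frames [4, 5, 3, 7]
1: miss, evict 4, frames [5, 3, 7, 1]
3: hit
7: hit
1: hit
7: hit
0: miss, evict 5, frames [3, 7, 1, 0]
1: hit
0: hit
Page faults: 6.

6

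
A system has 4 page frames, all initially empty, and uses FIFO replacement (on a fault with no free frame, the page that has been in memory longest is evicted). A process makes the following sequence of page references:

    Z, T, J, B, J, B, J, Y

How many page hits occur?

Z: fault, frames (Z)
T: fault, frames (Z T)
J: fault, frames (Z T J)
B: fault, frames (Z T J B)
J: hit
B: hit
J: hit
Y: fault, evict Z, frames (T J B Y)
Hits: 3.

3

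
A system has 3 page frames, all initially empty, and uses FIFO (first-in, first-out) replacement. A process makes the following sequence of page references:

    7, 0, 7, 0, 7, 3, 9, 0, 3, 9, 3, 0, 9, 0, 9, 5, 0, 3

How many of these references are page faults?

7: miss, frames {7}
0: miss, frames {7,0}
7: hit
0: hit
7: hit
3: miss, frames {7,0,3}
9: miss, evict 7, frames {0,3,9}
0: hit
3: hit
9: hit
3: hit
0: hit
9: hit
0: hit
9: hit
5: miss, evict 0, frames {3,9,5}
0: miss, evict 3, frames {9,5,0}
3: miss, evict 9, frames {5,0,3}
Page faults: 7.

7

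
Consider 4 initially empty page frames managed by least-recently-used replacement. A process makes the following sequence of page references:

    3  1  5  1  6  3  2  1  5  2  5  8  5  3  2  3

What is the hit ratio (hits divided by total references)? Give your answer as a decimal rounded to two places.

3 -> fault, frames [3]
1 -> fault, frames [3, 1]
5 -> fault, frames [3, 1, 5]
1 -> hit
6 -> fault, frames [3, 5, 1, 6]
3 -> hit
2 -> fault, evict 5, frames [1, 6, 3, 2]
1 -> hit
5 -> fault, evict 6, frames [3, 2, 1, 5]
2 -> hit
5 -> hit
8 -> fault, evict 3, frames [1, 2, 5, 8]
5 -> hit
3 -> fault, evict 1, frames [2, 8, 5, 3]
2 -> hit
3 -> hit
Hits: 8 of 16 references → 8/16 = 0.5000.

0.50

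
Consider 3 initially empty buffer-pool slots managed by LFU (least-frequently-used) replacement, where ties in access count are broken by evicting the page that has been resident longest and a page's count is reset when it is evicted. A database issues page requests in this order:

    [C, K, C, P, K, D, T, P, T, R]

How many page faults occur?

C → fault, frames [C]
K → fault, frames [C, K]
C → hit
P → fault, frames [C, K, P]
K → hit
D → fault, evict P, frames [C, K, D]
T → fault, evict D, frames [C, K, T]
P → fault, evict T, frames [C, K, P]
T → fault, evict P, frames [C, K, T]
R → fault, evict T, frames [C, K, R]
Page faults: 8.

8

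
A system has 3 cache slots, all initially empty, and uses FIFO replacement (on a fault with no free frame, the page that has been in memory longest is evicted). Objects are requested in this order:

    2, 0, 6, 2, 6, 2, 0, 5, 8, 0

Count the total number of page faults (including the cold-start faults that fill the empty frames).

6

2 -> fault, frames [2]
0 -> fault, frames [2, 0]
6 -> fault, frames [2, 0, 6]
2 -> hit
6 -> hit
2 -> hit
0 -> hit
5 -> fault, evict 2, frames [0, 6, 5]
8 -> fault, evict 0, frames [6, 5, 8]
0 -> fault, evict 6, frames [5, 8, 0]
Page faults: 6.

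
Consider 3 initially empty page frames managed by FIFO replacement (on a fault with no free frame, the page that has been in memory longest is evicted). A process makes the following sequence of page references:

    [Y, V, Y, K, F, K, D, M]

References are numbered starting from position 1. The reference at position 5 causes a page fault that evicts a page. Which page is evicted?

Y

pos 1: Y: fault, frames [Y]
pos 2: V: fault, frames [Y, V]
pos 3: Y: hit
pos 4: K: fault, frames [Y, V, K]
pos 5: F: fault, evict Y, frames [V, K, F]
At position 5, page Y is evicted.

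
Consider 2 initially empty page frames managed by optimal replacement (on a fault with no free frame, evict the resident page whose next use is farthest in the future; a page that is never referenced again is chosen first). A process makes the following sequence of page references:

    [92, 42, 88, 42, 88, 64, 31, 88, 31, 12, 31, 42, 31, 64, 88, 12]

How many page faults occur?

92: miss, frames (92)
42: miss, frames (92 42)
88: miss, evict 92, frames (42 88)
42: hit
88: hit
64: miss, evict 42, frames (88 64)
31: miss, evict 64, frames (88 31)
88: hit
31: hit
12: miss, evict 88, frames (31 12)
31: hit
42: miss, evict 12, frames (31 42)
31: hit
64: miss, evict 42, frames (31 64)
88: miss, evict 64, frames (31 88)
12: miss, evict 88, frames (31 12)
Page faults: 10.

10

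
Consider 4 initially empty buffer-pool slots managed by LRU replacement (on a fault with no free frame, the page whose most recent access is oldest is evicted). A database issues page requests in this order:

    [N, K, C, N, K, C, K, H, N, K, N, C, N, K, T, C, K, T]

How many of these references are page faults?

5

N → miss, frames [N]
K → miss, frames [N, K]
C → miss, frames [N, K, C]
N → hit
K → hit
C → hit
K → hit
H → miss, frames [N, C, K, H]
N → hit
K → hit
N → hit
C → hit
N → hit
K → hit
T → miss, evict H, frames [C, N, K, T]
C → hit
K → hit
T → hit
Page faults: 5.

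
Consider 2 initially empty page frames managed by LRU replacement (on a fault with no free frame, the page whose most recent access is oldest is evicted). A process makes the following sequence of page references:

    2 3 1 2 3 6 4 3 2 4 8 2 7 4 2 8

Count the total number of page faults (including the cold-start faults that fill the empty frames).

16

2 → fault, frames {2}
3 → fault, frames {2,3}
1 → fault, evict 2, frames {3,1}
2 → fault, evict 3, frames {1,2}
3 → fault, evict 1, frames {2,3}
6 → fault, evict 2, frames {3,6}
4 → fault, evict 3, frames {6,4}
3 → fault, evict 6, frames {4,3}
2 → fault, evict 4, frames {3,2}
4 → fault, evict 3, frames {2,4}
8 → fault, evict 2, frames {4,8}
2 → fault, evict 4, frames {8,2}
7 → fault, evict 8, frames {2,7}
4 → fault, evict 2, frames {7,4}
2 → fault, evict 7, frames {4,2}
8 → fault, evict 4, frames {2,8}
Page faults: 16.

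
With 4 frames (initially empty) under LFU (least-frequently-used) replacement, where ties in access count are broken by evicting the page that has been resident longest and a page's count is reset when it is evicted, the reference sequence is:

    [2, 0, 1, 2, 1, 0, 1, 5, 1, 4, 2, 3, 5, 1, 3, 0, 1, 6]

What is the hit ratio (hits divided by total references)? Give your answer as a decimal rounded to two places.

2: fault, frames (2)
0: fault, frames (2 0)
1: fault, frames (2 0 1)
2: hit
1: hit
0: hit
1: hit
5: fault, frames (2 0 1 5)
1: hit
4: fault, evict 5, frames (2 0 1 4)
2: hit
3: fault, evict 4, frames (2 0 1 3)
5: fault, evict 3, frames (2 0 1 5)
1: hit
3: fault, evict 5, frames (2 0 1 3)
0: hit
1: hit
6: fault, evict 3, frames (2 0 1 6)
Hits: 9 of 18 references → 9/18 = 0.5000.

0.50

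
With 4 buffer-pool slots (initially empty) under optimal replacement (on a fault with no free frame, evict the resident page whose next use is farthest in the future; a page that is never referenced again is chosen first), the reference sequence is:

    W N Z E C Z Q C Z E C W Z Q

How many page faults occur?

7

W -> miss, frames (W)
N -> miss, frames (W N)
Z -> miss, frames (W N Z)
E -> miss, frames (W N Z E)
C -> miss, evict N, frames (W Z E C)
Z -> hit
Q -> miss, evict W, frames (Z E C Q)
C -> hit
Z -> hit
E -> hit
C -> hit
W -> miss, evict C, frames (Z E Q W)
Z -> hit
Q -> hit
Page faults: 7.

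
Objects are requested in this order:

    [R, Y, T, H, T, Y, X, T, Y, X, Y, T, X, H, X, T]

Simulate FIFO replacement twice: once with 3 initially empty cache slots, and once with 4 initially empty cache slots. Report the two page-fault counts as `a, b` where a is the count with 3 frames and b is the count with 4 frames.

9, 5

3 frames: F F F F . . F . F . . F . F F . → 9 faults.
4 frames: F F F F . . F . . . . . . . . . → 5 faults.
5 < 9: adding a frame reduced faults, as is typical.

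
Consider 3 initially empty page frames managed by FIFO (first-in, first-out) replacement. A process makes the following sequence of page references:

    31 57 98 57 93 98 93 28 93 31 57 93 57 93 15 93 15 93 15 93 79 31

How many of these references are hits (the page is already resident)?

31 -> fault, frames {31}
57 -> fault, frames {31,57}
98 -> fault, frames {31,57,98}
57 -> hit
93 -> fault, evict 31, frames {57,98,93}
98 -> hit
93 -> hit
28 -> fault, evict 57, frames {98,93,28}
93 -> hit
31 -> fault, evict 98, frames {93,28,31}
57 -> fault, evict 93, frames {28,31,57}
93 -> fault, evict 28, frames {31,57,93}
57 -> hit
93 -> hit
15 -> fault, evict 31, frames {57,93,15}
93 -> hit
15 -> hit
93 -> hit
15 -> hit
93 -> hit
79 -> fault, evict 57, frames {93,15,79}
31 -> fault, evict 93, frames {15,79,31}
Hits: 11.

11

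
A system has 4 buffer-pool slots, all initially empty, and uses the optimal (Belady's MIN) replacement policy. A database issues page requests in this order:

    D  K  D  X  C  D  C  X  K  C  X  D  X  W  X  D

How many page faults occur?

D → miss, frames {D}
K → miss, frames {D,K}
D → hit
X → miss, frames {D,K,X}
C → miss, frames {D,K,X,C}
D → hit
C → hit
X → hit
K → hit
C → hit
X → hit
D → hit
X → hit
W → miss, evict C, frames {D,K,X,W}
X → hit
D → hit
Page faults: 5.

5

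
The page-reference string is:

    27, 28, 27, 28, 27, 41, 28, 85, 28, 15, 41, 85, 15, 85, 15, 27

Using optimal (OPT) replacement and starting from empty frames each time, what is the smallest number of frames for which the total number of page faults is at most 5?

f=1: 16 faults
f=2: 8 faults
f=3: 6 faults
f=4: 5 faults
f=5: 5 faults
Smallest f with faults ≤ 5 is 4.

4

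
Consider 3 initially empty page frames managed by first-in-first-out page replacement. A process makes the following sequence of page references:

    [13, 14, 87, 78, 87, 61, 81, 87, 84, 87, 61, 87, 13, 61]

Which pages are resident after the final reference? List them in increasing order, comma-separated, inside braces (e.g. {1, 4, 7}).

13: fault, frames {13}
14: fault, frames {13,14}
87: fault, frames {13,14,87}
78: fault, evict 13, frames {14,87,78}
87: hit
61: fault, evict 14, frames {87,78,61}
81: fault, evict 87, frames {78,61,81}
87: fault, evict 78, frames {61,81,87}
84: fault, evict 61, frames {81,87,84}
87: hit
61: fault, evict 81, frames {87,84,61}
87: hit
13: fault, evict 87, frames {84,61,13}
61: hit

{13, 61, 84}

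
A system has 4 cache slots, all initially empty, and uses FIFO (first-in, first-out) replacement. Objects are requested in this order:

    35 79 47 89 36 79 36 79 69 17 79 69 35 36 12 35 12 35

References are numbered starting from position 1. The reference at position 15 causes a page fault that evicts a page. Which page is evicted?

17

pos 1: 35 → fault, frames {35}
pos 2: 79 → fault, frames {35,79}
pos 3: 47 → fault, frames {35,79,47}
pos 4: 89 → fault, frames {35,79,47,89}
pos 5: 36 → fault, evict 35, frames {79,47,89,36}
pos 6: 79 → hit
pos 7: 36 → hit
pos 8: 79 → hit
pos 9: 69 → fault, evict 79, frames {47,89,36,69}
pos 10: 17 → fault, evict 47, frames {89,36,69,17}
pos 11: 79 → fault, evict 89, frames {36,69,17,79}
pos 12: 69 → hit
pos 13: 35 → fault, evict 36, frames {69,17,79,35}
pos 14: 36 → fault, evict 69, frames {17,79,35,36}
pos 15: 12 → fault, evict 17, frames {79,35,36,12}
At position 15, page 17 is evicted.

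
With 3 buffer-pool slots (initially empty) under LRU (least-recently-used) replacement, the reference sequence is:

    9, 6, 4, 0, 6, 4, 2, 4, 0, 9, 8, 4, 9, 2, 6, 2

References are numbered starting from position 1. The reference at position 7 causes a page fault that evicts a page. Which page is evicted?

0

pos 1: 9: miss, frames {9}
pos 2: 6: miss, frames {9,6}
pos 3: 4: miss, frames {9,6,4}
pos 4: 0: miss, evict 9, frames {6,4,0}
pos 5: 6: hit
pos 6: 4: hit
pos 7: 2: miss, evict 0, frames {6,4,2}
At position 7, page 0 is evicted.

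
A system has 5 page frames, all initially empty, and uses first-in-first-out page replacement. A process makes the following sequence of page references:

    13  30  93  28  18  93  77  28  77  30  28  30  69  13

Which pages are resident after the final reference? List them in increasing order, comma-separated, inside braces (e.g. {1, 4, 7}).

{13, 18, 28, 69, 77}

13 → miss, frames {13}
30 → miss, frames {13,30}
93 → miss, frames {13,30,93}
28 → miss, frames {13,30,93,28}
18 → miss, frames {13,30,93,28,18}
93 → hit
77 → miss, evict 13, frames {30,93,28,18,77}
28 → hit
77 → hit
30 → hit
28 → hit
30 → hit
69 → miss, evict 30, frames {93,28,18,77,69}
13 → miss, evict 93, frames {28,18,77,69,13}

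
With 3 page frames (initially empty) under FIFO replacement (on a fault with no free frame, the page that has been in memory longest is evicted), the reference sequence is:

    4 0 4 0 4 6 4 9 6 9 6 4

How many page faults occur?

5

4: fault, frames [4]
0: fault, frames [4, 0]
4: hit
0: hit
4: hit
6: fault, frames [4, 0, 6]
4: hit
9: fault, evict 4, frames [0, 6, 9]
6: hit
9: hit
6: hit
4: fault, evict 0, frames [6, 9, 4]
Page faults: 5.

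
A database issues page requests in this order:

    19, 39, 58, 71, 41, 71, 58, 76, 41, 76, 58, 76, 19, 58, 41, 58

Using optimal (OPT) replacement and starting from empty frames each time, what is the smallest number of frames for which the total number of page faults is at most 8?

3

f=1: 16 faults
f=2: 10 faults
f=3: 7 faults
f=4: 6 faults
f=5: 6 faults
f=6: 6 faults
Smallest f with faults ≤ 8 is 3.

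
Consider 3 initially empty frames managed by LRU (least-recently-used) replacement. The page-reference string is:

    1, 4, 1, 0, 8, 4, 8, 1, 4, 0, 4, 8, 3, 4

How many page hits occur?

5

1 → miss, frames (1)
4 → miss, frames (1 4)
1 → hit
0 → miss, frames (4 1 0)
8 → miss, evict 4, frames (1 0 8)
4 → miss, evict 1, frames (0 8 4)
8 → hit
1 → miss, evict 0, frames (4 8 1)
4 → hit
0 → miss, evict 8, frames (1 4 0)
4 → hit
8 → miss, evict 1, frames (0 4 8)
3 → miss, evict 0, frames (4 8 3)
4 → hit
Hits: 5.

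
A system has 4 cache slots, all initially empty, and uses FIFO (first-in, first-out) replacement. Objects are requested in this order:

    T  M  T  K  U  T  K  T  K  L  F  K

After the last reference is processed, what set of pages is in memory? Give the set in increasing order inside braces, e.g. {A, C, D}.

T -> fault, frames [T]
M -> fault, frames [T, M]
T -> hit
K -> fault, frames [T, M, K]
U -> fault, frames [T, M, K, U]
T -> hit
K -> hit
T -> hit
K -> hit
L -> fault, evict T, frames [M, K, U, L]
F -> fault, evict M, frames [K, U, L, F]
K -> hit

{F, K, L, U}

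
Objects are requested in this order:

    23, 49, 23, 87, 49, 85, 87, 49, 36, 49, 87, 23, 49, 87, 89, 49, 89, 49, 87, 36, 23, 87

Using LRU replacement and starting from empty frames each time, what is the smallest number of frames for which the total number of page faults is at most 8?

f=1: 22 faults
f=2: 18 faults
f=3: 9 faults
f=4: 9 faults
f=5: 6 faults
f=6: 6 faults
Smallest f with faults ≤ 8 is 5.

5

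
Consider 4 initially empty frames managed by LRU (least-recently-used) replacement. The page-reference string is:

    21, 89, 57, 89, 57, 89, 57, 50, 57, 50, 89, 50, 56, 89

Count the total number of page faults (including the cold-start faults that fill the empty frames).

21 -> fault, frames (21)
89 -> fault, frames (21 89)
57 -> fault, frames (21 89 57)
89 -> hit
57 -> hit
89 -> hit
57 -> hit
50 -> fault, frames (21 89 57 50)
57 -> hit
50 -> hit
89 -> hit
50 -> hit
56 -> fault, evict 21, frames (57 89 50 56)
89 -> hit
Page faults: 5.

5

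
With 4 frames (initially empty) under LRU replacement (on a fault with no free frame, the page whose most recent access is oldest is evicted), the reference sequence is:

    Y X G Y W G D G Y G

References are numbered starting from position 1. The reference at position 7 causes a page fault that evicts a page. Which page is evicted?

X

pos 1: Y -> miss, frames [Y]
pos 2: X -> miss, frames [Y, X]
pos 3: G -> miss, frames [Y, X, G]
pos 4: Y -> hit
pos 5: W -> miss, frames [X, G, Y, W]
pos 6: G -> hit
pos 7: D -> miss, evict X, frames [Y, W, G, D]
At position 7, page X is evicted.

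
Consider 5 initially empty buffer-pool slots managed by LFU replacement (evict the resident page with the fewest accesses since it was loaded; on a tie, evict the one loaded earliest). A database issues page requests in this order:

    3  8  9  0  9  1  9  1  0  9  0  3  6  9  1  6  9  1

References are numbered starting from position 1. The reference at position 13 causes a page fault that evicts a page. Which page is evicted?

pos 1: 3 → fault, frames (3)
pos 2: 8 → fault, frames (3 8)
pos 3: 9 → fault, frames (3 8 9)
pos 4: 0 → fault, frames (3 8 9 0)
pos 5: 9 → hit
pos 6: 1 → fault, frames (3 8 9 0 1)
pos 7: 9 → hit
pos 8: 1 → hit
pos 9: 0 → hit
pos 10: 9 → hit
pos 11: 0 → hit
pos 12: 3 → hit
pos 13: 6 → fault, evict 8, frames (3 9 0 1 6)
At position 13, page 8 is evicted.

8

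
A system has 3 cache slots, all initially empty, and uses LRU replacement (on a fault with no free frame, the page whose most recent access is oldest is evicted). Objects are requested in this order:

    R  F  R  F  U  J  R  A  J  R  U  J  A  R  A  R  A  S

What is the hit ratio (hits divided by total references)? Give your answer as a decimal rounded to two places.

R → fault, frames [R]
F → fault, frames [R, F]
R → hit
F → hit
U → fault, frames [R, F, U]
J → fault, evict R, frames [F, U, J]
R → fault, evict F, frames [U, J, R]
A → fault, evict U, frames [J, R, A]
J → hit
R → hit
U → fault, evict A, frames [J, R, U]
J → hit
A → fault, evict R, frames [U, J, A]
R → fault, evict U, frames [J, A, R]
A → hit
R → hit
A → hit
S → fault, evict J, frames [R, A, S]
Hits: 8 of 18 references → 8/18 = 0.4444.

0.44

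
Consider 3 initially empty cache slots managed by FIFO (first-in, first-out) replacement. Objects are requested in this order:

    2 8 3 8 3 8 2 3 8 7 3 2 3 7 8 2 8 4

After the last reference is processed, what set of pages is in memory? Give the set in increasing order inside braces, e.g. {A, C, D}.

2: fault, frames (2)
8: fault, frames (2 8)
3: fault, frames (2 8 3)
8: hit
3: hit
8: hit
2: hit
3: hit
8: hit
7: fault, evict 2, frames (8 3 7)
3: hit
2: fault, evict 8, frames (3 7 2)
3: hit
7: hit
8: fault, evict 3, frames (7 2 8)
2: hit
8: hit
4: fault, evict 7, frames (2 8 4)

{2, 4, 8}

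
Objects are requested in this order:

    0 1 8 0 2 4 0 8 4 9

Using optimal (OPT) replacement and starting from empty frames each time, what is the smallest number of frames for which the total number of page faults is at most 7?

2

f=1: 10 faults
f=2: 7 faults
f=3: 6 faults
f=4: 6 faults
f=5: 6 faults
f=6: 6 faults
Smallest f with faults ≤ 7 is 2.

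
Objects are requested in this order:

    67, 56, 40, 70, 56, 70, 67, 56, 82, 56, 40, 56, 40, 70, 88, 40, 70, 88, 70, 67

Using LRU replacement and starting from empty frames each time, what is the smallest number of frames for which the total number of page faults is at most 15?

f=1: 20 faults
f=2: 15 faults
f=3: 10 faults
f=4: 9 faults
f=5: 7 faults
f=6: 6 faults
Smallest f with faults ≤ 15 is 2.

2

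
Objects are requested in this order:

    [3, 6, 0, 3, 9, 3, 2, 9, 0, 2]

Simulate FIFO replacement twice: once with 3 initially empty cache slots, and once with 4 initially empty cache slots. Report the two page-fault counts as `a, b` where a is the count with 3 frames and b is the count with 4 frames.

3 frames: F F F . F F F . F . → 7 faults.
4 frames: F F F . F . F . . . → 5 faults.
5 < 7: adding a frame reduced faults, as is typical.

7, 5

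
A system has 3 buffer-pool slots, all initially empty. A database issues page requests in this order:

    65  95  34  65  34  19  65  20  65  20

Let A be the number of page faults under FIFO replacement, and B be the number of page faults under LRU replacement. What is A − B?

1

Under FIFO: F F F . . F F F . . → 6 faults.
Under LRU: F F F . . F . F . . → 5 faults.
A − B = 6 − 5 = 1.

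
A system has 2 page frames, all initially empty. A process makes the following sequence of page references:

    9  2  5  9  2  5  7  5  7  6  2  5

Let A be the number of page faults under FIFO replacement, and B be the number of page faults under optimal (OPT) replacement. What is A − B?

Under FIFO: F F F F F F F . . F F F → 10 faults.
Under OPT: F F F . F . F . . F F . → 7 faults.
A − B = 10 − 7 = 3.

3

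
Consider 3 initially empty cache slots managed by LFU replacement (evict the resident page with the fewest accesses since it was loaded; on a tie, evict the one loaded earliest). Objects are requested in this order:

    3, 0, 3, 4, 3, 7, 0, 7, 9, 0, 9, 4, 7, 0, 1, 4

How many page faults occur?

3 → miss, frames (3)
0 → miss, frames (3 0)
3 → hit
4 → miss, frames (3 0 4)
3 → hit
7 → miss, evict 0, frames (3 4 7)
0 → miss, evict 4, frames (3 7 0)
7 → hit
9 → miss, evict 0, frames (3 7 9)
0 → miss, evict 9, frames (3 7 0)
9 → miss, evict 0, frames (3 7 9)
4 → miss, evict 9, frames (3 7 4)
7 → hit
0 → miss, evict 4, frames (3 7 0)
1 → miss, evict 0, frames (3 7 1)
4 → miss, evict 1, frames (3 7 4)
Page faults: 12.

12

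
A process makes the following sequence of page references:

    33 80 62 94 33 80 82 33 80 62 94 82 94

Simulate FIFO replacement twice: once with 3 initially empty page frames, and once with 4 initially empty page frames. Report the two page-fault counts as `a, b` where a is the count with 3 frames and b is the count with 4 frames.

3 frames: F F F F F F F . . F F . . → 9 faults.
4 frames: F F F F . . F F F F F F . → 10 faults.
10 > 9: adding a frame increased faults — Belady's anomaly.

9, 10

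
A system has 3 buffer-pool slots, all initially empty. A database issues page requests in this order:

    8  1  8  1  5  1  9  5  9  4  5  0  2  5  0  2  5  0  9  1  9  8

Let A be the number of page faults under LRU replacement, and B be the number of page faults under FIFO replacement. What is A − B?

-1

Under LRU: F F . . F . F . . F . F F . . . . . F F . F → 10 faults.
Under FIFO: F F . . F . F . . F . F F F . . . . F F . F → 11 faults.
A − B = 10 − 11 = -1.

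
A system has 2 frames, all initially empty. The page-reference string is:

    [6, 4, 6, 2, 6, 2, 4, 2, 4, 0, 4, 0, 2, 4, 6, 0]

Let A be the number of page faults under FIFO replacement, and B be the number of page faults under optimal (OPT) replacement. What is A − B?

3

Under FIFO: F F . F F . F F . F F . F . F F → 11 faults.
Under OPT: F F . F . . F . . F . . F . F F → 8 faults.
A − B = 11 − 8 = 3.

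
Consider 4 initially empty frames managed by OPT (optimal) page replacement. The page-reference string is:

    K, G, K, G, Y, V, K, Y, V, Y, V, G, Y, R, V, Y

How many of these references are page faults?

K → fault, frames {K}
G → fault, frames {K,G}
K → hit
G → hit
Y → fault, frames {K,G,Y}
V → fault, frames {K,G,Y,V}
K → hit
Y → hit
V → hit
Y → hit
V → hit
G → hit
Y → hit
R → fault, evict G, frames {K,Y,V,R}
V → hit
Y → hit
Page faults: 5.

5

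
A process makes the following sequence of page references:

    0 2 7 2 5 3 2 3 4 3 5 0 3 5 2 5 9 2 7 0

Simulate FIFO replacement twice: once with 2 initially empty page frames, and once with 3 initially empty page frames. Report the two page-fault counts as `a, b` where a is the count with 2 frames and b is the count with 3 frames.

2 frames: F F F . F F F . F F F F F F F . F . F F → 16 faults.
3 frames: F F F . F F F . F . F F F . F F F . F F → 15 faults.
15 < 16: adding a frame reduced faults, as is typical.

16, 15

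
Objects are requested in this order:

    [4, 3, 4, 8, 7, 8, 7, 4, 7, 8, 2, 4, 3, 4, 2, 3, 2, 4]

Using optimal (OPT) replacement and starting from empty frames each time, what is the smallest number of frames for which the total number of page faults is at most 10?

f=1: 18 faults
f=2: 10 faults
f=3: 6 faults
f=4: 5 faults
f=5: 5 faults
Smallest f with faults ≤ 10 is 2.

2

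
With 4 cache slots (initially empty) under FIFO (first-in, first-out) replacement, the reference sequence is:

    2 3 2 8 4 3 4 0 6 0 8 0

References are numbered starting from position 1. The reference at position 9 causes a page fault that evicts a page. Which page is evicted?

3

pos 1: 2 → miss, frames [2]
pos 2: 3 → miss, frames [2, 3]
pos 3: 2 → hit
pos 4: 8 → miss, frames [2, 3, 8]
pos 5: 4 → miss, frames [2, 3, 8, 4]
pos 6: 3 → hit
pos 7: 4 → hit
pos 8: 0 → miss, evict 2, frames [3, 8, 4, 0]
pos 9: 6 → miss, evict 3, frames [8, 4, 0, 6]
At position 9, page 3 is evicted.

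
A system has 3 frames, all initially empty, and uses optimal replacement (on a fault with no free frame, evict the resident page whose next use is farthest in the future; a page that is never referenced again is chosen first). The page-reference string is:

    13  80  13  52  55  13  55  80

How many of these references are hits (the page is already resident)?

13: miss, frames {13}
80: miss, frames {13,80}
13: hit
52: miss, frames {13,80,52}
55: miss, evict 52, frames {13,80,55}
13: hit
55: hit
80: hit
Hits: 4.

4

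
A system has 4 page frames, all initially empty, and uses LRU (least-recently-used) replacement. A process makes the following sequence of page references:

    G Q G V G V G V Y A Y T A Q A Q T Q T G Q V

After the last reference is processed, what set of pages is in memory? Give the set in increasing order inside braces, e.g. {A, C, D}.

G -> miss, frames {G}
Q -> miss, frames {G,Q}
G -> hit
V -> miss, frames {Q,G,V}
G -> hit
V -> hit
G -> hit
V -> hit
Y -> miss, frames {Q,G,V,Y}
A -> miss, evict Q, frames {G,V,Y,A}
Y -> hit
T -> miss, evict G, frames {V,A,Y,T}
A -> hit
Q -> miss, evict V, frames {Y,T,A,Q}
A -> hit
Q -> hit
T -> hit
Q -> hit
T -> hit
G -> miss, evict Y, frames {A,Q,T,G}
Q -> hit
V -> miss, evict A, frames {T,G,Q,V}

{G, Q, T, V}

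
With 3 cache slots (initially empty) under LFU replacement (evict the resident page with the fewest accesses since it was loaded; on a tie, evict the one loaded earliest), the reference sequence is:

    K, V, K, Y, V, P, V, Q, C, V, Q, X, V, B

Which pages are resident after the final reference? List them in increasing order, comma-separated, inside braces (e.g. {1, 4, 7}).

{B, K, V}

K -> miss, frames {K}
V -> miss, frames {K,V}
K -> hit
Y -> miss, frames {K,V,Y}
V -> hit
P -> miss, evict Y, frames {K,V,P}
V -> hit
Q -> miss, evict P, frames {K,V,Q}
C -> miss, evict Q, frames {K,V,C}
V -> hit
Q -> miss, evict C, frames {K,V,Q}
X -> miss, evict Q, frames {K,V,X}
V -> hit
B -> miss, evict X, frames {K,V,B}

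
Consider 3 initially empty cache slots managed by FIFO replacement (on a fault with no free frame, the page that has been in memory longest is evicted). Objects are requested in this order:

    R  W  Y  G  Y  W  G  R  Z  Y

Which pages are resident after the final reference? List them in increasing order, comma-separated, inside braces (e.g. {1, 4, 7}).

{R, Y, Z}

R: fault, frames [R]
W: fault, frames [R, W]
Y: fault, frames [R, W, Y]
G: fault, evict R, frames [W, Y, G]
Y: hit
W: hit
G: hit
R: fault, evict W, frames [Y, G, R]
Z: fault, evict Y, frames [G, R, Z]
Y: fault, evict G, frames [R, Z, Y]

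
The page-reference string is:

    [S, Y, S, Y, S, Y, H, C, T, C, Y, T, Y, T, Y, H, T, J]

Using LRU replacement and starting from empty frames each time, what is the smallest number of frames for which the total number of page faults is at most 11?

f=1: 18 faults
f=2: 10 faults
f=3: 8 faults
f=4: 6 faults
f=5: 6 faults
f=6: 6 faults
Smallest f with faults ≤ 11 is 2.

2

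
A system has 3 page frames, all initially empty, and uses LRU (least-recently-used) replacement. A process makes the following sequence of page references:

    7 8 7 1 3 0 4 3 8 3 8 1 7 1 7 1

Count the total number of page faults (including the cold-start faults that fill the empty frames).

7: fault, frames (7)
8: fault, frames (7 8)
7: hit
1: fault, frames (8 7 1)
3: fault, evict 8, frames (7 1 3)
0: fault, evict 7, frames (1 3 0)
4: fault, evict 1, frames (3 0 4)
3: hit
8: fault, evict 0, frames (4 3 8)
3: hit
8: hit
1: fault, evict 4, frames (3 8 1)
7: fault, evict 3, frames (8 1 7)
1: hit
7: hit
1: hit
Page faults: 9.

9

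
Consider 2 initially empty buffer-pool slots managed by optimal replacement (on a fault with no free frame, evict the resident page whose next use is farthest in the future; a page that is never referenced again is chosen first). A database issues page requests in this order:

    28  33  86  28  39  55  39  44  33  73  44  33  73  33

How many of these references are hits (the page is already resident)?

28 -> fault, frames (28)
33 -> fault, frames (28 33)
86 -> fault, evict 33, frames (28 86)
28 -> hit
39 -> fault, evict 86, frames (28 39)
55 -> fault, evict 28, frames (39 55)
39 -> hit
44 -> fault, evict 55, frames (39 44)
33 -> fault, evict 39, frames (44 33)
73 -> fault, evict 33, frames (44 73)
44 -> hit
33 -> fault, evict 44, frames (73 33)
73 -> hit
33 -> hit
Hits: 5.

5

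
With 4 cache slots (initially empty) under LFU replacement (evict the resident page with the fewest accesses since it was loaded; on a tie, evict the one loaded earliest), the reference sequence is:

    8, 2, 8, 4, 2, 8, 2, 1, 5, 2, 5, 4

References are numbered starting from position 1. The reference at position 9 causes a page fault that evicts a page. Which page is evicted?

pos 1: 8: miss, frames [8]
pos 2: 2: miss, frames [8, 2]
pos 3: 8: hit
pos 4: 4: miss, frames [8, 2, 4]
pos 5: 2: hit
pos 6: 8: hit
pos 7: 2: hit
pos 8: 1: miss, frames [8, 2, 4, 1]
pos 9: 5: miss, evict 4, frames [8, 2, 1, 5]
At position 9, page 4 is evicted.

4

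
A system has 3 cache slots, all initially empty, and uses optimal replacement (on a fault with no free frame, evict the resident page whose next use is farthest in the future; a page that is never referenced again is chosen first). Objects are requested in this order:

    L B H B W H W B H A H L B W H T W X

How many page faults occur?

L -> fault, frames [L]
B -> fault, frames [L, B]
H -> fault, frames [L, B, H]
B -> hit
W -> fault, evict L, frames [B, H, W]
H -> hit
W -> hit
B -> hit
H -> hit
A -> fault, evict W, frames [B, H, A]
H -> hit
L -> fault, evict A, frames [B, H, L]
B -> hit
W -> fault, evict L, frames [B, H, W]
H -> hit
T -> fault, evict H, frames [B, W, T]
W -> hit
X -> fault, evict T, frames [B, W, X]
Page faults: 9.

9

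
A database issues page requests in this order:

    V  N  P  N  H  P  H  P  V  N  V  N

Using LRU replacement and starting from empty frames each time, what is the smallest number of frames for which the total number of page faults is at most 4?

f=1: 12 faults
f=2: 7 faults
f=3: 6 faults
f=4: 4 faults
Smallest f with faults ≤ 4 is 4.

4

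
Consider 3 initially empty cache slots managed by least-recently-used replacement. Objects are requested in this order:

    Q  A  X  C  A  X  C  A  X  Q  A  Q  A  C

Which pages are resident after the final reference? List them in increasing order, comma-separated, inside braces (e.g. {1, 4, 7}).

{A, C, Q}

Q -> fault, frames {Q}
A -> fault, frames {Q,A}
X -> fault, frames {Q,A,X}
C -> fault, evict Q, frames {A,X,C}
A -> hit
X -> hit
C -> hit
A -> hit
X -> hit
Q -> fault, evict C, frames {A,X,Q}
A -> hit
Q -> hit
A -> hit
C -> fault, evict X, frames {Q,A,C}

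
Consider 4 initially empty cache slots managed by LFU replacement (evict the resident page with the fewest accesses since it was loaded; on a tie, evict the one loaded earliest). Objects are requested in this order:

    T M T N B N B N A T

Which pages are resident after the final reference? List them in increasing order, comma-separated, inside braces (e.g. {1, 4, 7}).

T -> miss, frames [T]
M -> miss, frames [T, M]
T -> hit
N -> miss, frames [T, M, N]
B -> miss, frames [T, M, N, B]
N -> hit
B -> hit
N -> hit
A -> miss, evict M, frames [T, N, B, A]
T -> hit

{A, B, N, T}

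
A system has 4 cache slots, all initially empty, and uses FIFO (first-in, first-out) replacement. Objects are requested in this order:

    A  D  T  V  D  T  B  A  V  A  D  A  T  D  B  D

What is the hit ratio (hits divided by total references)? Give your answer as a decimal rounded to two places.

0.50

A: fault, frames (A)
D: fault, frames (A D)
T: fault, frames (A D T)
V: fault, frames (A D T V)
D: hit
T: hit
B: fault, evict A, frames (D T V B)
A: fault, evict D, frames (T V B A)
V: hit
A: hit
D: fault, evict T, frames (V B A D)
A: hit
T: fault, evict V, frames (B A D T)
D: hit
B: hit
D: hit
Hits: 8 of 16 references → 8/16 = 0.5000.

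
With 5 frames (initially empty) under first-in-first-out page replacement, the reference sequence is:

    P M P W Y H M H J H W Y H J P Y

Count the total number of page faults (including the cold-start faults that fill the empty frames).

7

P -> fault, frames (P)
M -> fault, frames (P M)
P -> hit
W -> fault, frames (P M W)
Y -> fault, frames (P M W Y)
H -> fault, frames (P M W Y H)
M -> hit
H -> hit
J -> fault, evict P, frames (M W Y H J)
H -> hit
W -> hit
Y -> hit
H -> hit
J -> hit
P -> fault, evict M, frames (W Y H J P)
Y -> hit
Page faults: 7.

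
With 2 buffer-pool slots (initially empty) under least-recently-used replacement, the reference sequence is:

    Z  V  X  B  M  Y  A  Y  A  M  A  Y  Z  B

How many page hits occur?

3

Z → fault, frames [Z]
V → fault, frames [Z, V]
X → fault, evict Z, frames [V, X]
B → fault, evict V, frames [X, B]
M → fault, evict X, frames [B, M]
Y → fault, evict B, frames [M, Y]
A → fault, evict M, frames [Y, A]
Y → hit
A → hit
M → fault, evict Y, frames [A, M]
A → hit
Y → fault, evict M, frames [A, Y]
Z → fault, evict A, frames [Y, Z]
B → fault, evict Y, frames [Z, B]
Hits: 3.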